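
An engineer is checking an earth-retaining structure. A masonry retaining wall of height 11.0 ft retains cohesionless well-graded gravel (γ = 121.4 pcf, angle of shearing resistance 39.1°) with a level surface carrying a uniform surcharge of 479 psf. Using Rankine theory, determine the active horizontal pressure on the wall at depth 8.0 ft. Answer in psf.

328 psf

K_a = (1 − sin φ)/(1 + sin φ) = 0.2265.
σ_v = γz + q = 121.4 × 8.0 + 479 = 1450 psf.
σ_h = K_a σ_v = 0.2265 × 1450 = 328.4 psf.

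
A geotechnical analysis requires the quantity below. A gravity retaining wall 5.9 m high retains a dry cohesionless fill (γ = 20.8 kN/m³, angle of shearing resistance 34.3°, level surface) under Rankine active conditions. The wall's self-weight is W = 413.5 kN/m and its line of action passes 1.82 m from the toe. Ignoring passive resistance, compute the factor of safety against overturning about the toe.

K_a = tan²(45° − 34.3°/2) = 0.2792.
P_a = ½K_aγH² = 0.5×0.2792×20.8×5.9² = 101.1 kN/m, acting at H/3 = 1.967 m above the base.
Overturning moment M_o = P_a × H/3 = 101.1 × 1.967 = 198.8.
Resisting moment M_r = W × 1.82 = 413.5 × 1.82 = 752.6.
FS_overturning = M_r/M_o = 752.6/198.8 = 3.786.

3.79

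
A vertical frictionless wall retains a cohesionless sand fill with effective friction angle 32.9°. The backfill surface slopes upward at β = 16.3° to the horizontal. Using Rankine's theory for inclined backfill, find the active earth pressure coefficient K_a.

K_a = cos β · (cos β − √(cos²β − cos²φ)) / (cos β + √(cos²β − cos²φ)).
cos β = 0.9598, cos φ = 0.8396, √(cos²β − cos²φ) = 0.4650.
K_a = 0.9598 × (0.9598 − 0.4650)/(0.9598 + 0.4650) = 0.3333.

0.333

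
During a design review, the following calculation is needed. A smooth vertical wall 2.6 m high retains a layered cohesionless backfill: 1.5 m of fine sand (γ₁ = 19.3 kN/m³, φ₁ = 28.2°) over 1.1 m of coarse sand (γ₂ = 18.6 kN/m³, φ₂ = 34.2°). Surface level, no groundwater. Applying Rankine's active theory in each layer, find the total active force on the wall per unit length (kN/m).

19.9 kN/m

K_a1 = tan²(45°−28.2°/2) = 0.3582; K_a2 = tan²(45°−34.2°/2) = 0.2803.
Layer 1: σ at base = K_a1 γ₁ h₁ = 10.37 kPa; P₁ = ½×10.37×1.5 = 7.777.
Layer 2: σ_v at top = γ₁h₁ = 28.95; σ_h top = K_a2×28.95 = 8.116; σ_h base = K_a2×(28.95+18.6×1.1) = 13.85.
P₂ = ½(8.116+13.85)×1.1 = 12.08. Total P_a = 7.777+12.08 = 19.86 kN/m.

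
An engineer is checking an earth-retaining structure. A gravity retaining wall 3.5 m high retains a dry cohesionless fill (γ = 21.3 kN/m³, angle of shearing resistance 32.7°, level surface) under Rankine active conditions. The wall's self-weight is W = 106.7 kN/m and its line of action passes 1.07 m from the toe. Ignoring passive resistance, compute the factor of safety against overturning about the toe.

2.51

K_a = tan²(45° − 32.7°/2) = 0.2985.
P_a = ½K_aγH² = 0.5×0.2985×21.3×3.5² = 38.94 kN/m, acting at H/3 = 1.167 m above the base.
Overturning moment M_o = P_a × H/3 = 38.94 × 1.167 = 45.43.
Resisting moment M_r = W × 1.07 = 106.7 × 1.07 = 114.2.
FS_overturning = M_r/M_o = 114.2/45.43 = 2.513.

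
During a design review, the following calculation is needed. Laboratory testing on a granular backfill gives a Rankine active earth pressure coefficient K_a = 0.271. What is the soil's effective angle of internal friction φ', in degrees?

35.0°

K_a = tan²(45° − φ/2) ⇒ 45° − φ/2 = arctan(√0.271) = 27.50°.
φ = 2(45° − 27.50°) = 35.00°.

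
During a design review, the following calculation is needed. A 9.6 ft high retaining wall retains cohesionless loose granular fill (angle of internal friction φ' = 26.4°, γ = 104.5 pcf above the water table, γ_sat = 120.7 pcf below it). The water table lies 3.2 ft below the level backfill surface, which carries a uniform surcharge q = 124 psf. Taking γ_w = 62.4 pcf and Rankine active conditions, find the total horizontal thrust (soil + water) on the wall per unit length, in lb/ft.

K_a = tan²(45° − φ/2) = 0.3844.
γ' = 120.7 − 62.4 = 58.30 pcf. h₂ = H − d_w = 6.4 ft.
σ'_h: at surface K_a·q = 47.67; at WT K_a(q+γd_w) = 176.2; at base K_a(q+γd_w+γ'h₂) = 319.7 psf.
P₁ = ½(47.67+176.2)×3.2 = 358.2; P₂ = ½(176.2+319.7)×6.4 = 1587; P_w = ½γ_w h₂² = 1278.
Total = 358.2+1587+1278 = 3223 lb/ft.

3220 lb/ft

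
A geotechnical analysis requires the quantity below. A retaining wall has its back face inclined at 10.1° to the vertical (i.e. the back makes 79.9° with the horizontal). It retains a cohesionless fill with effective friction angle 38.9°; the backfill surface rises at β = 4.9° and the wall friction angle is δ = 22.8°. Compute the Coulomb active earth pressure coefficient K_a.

K_a = sin²(α+φ) / [sin²α · sin(α−δ) · (1 + √{sin(φ+δ)sin(φ−β) / (sin(α−δ)sin(α+β))})²].
With α = 79.9°, φ = 38.9°, δ = 22.8°, β = 4.9°: K_a = 0.3021.

0.302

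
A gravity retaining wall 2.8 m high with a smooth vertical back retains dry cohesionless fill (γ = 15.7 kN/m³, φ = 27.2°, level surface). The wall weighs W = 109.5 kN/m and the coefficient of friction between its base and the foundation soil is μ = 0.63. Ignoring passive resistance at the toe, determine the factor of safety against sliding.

K_a = tan²(45° − 27.2°/2) = 0.3726.
P_a = ½K_aγH² = 0.5×0.3726×15.7×2.8² = 22.93 kN/m, acting at H/3 = 0.9333 m above the base.
FS_sliding = μW / P_a = 0.63×109.5 / 22.93 = 3.008.

3.01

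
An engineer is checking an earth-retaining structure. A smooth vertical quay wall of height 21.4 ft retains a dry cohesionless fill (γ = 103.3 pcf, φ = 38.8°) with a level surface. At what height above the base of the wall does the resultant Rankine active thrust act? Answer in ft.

7.13 ft

K_a = 0.2296.
The pressure distribution is triangular, so the resultant acts at H/3 above the base = 21.4/3 = 7.133 ft.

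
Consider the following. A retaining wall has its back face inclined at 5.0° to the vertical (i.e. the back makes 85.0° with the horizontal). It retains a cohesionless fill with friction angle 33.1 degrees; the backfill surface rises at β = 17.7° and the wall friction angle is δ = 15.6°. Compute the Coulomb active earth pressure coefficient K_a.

K_a = sin²(α+φ) / [sin²α · sin(α−δ) · (1 + √{sin(φ+δ)sin(φ−β) / (sin(α−δ)sin(α+β))})²].
With α = 85.0°, φ = 33.1°, δ = 15.6°, β = 17.7°: K_a = 0.3890.

0.389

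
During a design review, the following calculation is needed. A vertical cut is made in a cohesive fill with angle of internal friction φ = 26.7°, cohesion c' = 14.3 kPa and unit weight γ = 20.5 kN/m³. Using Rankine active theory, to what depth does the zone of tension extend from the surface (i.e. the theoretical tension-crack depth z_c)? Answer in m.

K_a = tan²(45° − 26.7°/2) = 0.3800; √K_a = 0.6164.
The active pressure is zero where K_a γ z = 2c√K_a, so z_c = 2c/(γ√K_a) = 2×14.3/(20.5×0.6164) = 2.263 m.

2.26 m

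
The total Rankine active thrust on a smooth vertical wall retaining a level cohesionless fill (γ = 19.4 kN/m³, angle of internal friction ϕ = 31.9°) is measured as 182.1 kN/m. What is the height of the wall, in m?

K_a = 0.3085. P_a = ½ K_a γ H² ⇒ H = √(2P_a/(K_a γ)).
H = √(2×182.1/(0.3085×19.4)) = 7.801 m.

7.80 m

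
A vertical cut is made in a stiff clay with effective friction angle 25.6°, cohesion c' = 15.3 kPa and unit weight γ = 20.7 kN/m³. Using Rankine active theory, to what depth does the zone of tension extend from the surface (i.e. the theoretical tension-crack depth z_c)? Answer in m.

K_a = tan²(45° − 25.6°/2) = 0.3966; √K_a = 0.6297.
The active pressure is zero where K_a γ z = 2c√K_a, so z_c = 2c/(γ√K_a) = 2×15.3/(20.7×0.6297) = 2.347 m.

2.35 m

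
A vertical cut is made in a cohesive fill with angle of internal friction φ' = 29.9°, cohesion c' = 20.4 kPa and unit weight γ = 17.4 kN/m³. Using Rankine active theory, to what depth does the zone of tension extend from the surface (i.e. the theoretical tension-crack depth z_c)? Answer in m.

K_a = tan²(45° − 29.9°/2) = 0.3347; √K_a = 0.5785.
The active pressure is zero where K_a γ z = 2c√K_a, so z_c = 2c/(γ√K_a) = 2×20.4/(17.4×0.5785) = 4.053 m.

4.05 m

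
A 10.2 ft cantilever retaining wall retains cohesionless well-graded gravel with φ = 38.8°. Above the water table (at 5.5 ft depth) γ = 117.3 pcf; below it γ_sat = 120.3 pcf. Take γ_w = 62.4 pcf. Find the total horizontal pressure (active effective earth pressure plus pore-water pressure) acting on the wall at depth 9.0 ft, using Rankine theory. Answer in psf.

413 psf

K_a = (1 − sin φ)/(1 + sin φ) = 0.2296.
γ' = 120.3 − 62.4 = 57.90 pcf.
Effective vertical stress at 9.0 ft: σ'_v = 117.3×5.5 + 57.90×3.50 = 847.8 psf.
σ'_h = K_a σ'_v = 0.2296 × 847.8 = 194.6 psf; u = γ_w × 3.50 = 218.4 psf.
Total σ_h = 194.6 + 218.4 = 413.0 psf.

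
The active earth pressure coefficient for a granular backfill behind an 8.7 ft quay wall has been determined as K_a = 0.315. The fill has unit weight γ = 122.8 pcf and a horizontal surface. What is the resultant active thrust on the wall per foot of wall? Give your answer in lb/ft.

1460 lb/ft

P = ½ K_a γ H² = 0.5 × 0.315 × 122.8 × 8.7² = 1464 lb/ft.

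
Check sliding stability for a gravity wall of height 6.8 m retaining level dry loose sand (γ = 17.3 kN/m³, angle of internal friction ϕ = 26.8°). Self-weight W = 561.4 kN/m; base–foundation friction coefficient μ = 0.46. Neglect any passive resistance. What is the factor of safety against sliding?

1.71

K_a = tan²(45° − 26.8°/2) = 0.3785.
P_a = ½K_aγH² = 0.5×0.3785×17.3×6.8² = 151.4 kN/m, acting at H/3 = 2.267 m above the base.
FS_sliding = μW / P_a = 0.46×561.4 / 151.4 = 1.706.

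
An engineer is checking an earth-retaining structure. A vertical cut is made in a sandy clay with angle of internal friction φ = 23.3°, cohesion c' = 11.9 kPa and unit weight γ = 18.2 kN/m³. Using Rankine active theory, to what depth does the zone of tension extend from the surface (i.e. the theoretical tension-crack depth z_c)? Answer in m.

K_a = tan²(45° − 23.3°/2) = 0.4331; √K_a = 0.6581.
The active pressure is zero where K_a γ z = 2c√K_a, so z_c = 2c/(γ√K_a) = 2×11.9/(18.2×0.6581) = 1.987 m.

1.99 m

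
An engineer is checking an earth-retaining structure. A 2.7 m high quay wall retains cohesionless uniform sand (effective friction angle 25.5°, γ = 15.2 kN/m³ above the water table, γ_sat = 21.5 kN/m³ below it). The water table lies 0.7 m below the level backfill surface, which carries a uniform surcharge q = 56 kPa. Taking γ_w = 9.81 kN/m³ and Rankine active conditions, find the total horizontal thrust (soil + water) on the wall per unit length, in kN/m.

K_a = tan²(45° − φ/2) = 0.3981.
γ' = 21.5 − 9.81 = 11.69 kN/m³. h₂ = H − d_w = 2.0 m.
σ'_h: at surface K_a·q = 22.29; at WT K_a(q+γd_w) = 26.53; at base K_a(q+γd_w+γ'h₂) = 35.84 kPa.
P₁ = ½(22.29+26.53)×0.7 = 17.09; P₂ = ½(26.53+35.84)×2.0 = 62.37; P_w = ½γ_w h₂² = 19.62.
Total = 17.09+62.37+19.62 = 99.07 kN/m.

99.1 kN/m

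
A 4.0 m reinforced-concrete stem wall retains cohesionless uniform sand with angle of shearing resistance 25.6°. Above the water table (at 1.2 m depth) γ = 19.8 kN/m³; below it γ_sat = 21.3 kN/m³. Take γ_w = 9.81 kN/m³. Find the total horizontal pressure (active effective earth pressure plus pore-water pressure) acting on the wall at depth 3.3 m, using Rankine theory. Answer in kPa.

39.6 kPa

K_a = (1 − sin φ)/(1 + sin φ) = 0.3966.
γ' = 21.3 − 9.81 = 11.49 kN/m³.
Effective vertical stress at 3.3 m: σ'_v = 19.8×1.2 + 11.49×2.10 = 47.89 kPa.
σ'_h = K_a σ'_v = 0.3966 × 47.89 = 18.99 kPa; u = γ_w × 2.10 = 20.60 kPa.
Total σ_h = 18.99 + 20.60 = 39.59 kPa.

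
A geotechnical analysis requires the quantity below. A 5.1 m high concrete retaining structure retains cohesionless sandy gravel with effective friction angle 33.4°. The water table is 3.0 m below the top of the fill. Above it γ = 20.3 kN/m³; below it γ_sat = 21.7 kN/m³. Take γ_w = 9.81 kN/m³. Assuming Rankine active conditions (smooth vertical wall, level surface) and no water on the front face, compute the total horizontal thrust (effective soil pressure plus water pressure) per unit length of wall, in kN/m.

K_a = tan²(45° − φ/2) = 0.2899.
γ' = 21.7 − 9.81 = 11.89 kN/m³. Depth below WT = 2.1 m.
σ'_h at WT = K_a γ d_w = 17.66 kPa; at base = 17.66 + K_a γ' × 2.1 = 24.90 kPa.
P₁ (0–3.0 m) = ½×17.66×3.0 = 26.48. P₂ (3.0–5.1 m) = ½(17.66+24.90)×2.1 = 44.68.
P_w = ½ γ_w h₂² = 0.5×9.81×2.1² = 21.63. Total = 26.48+44.68+21.63 = 92.79 kN/m.

92.8 kN/m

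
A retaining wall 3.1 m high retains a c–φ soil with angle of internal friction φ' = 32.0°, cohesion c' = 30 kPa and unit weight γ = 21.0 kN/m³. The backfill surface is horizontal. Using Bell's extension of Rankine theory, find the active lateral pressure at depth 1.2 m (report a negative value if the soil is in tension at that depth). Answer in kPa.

-25.5 kPa

K_a = (1 − sin φ)/(1 + sin φ) = 0.3073.
σ_a = K_a γ z − 2c√K_a = 0.3073×21.0×1.2 − 2×30×0.5543 = -25.52 kPa.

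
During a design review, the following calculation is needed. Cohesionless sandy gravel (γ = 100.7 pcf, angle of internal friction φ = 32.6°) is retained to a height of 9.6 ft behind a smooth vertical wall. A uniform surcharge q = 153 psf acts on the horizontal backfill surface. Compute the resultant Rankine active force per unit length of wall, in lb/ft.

1830 lb/ft

K_a = tan²(45° − φ/2) = 0.2997.
Soil triangle: ½ K_a γ H² = 0.5×0.2997×100.7×9.6² = 1391 lb/ft.
Surcharge rectangle: K_a q H = 0.2997×153×9.6 = 440.3 lb/ft.
Total = 1391 + 440.3 = 1831 lb/ft.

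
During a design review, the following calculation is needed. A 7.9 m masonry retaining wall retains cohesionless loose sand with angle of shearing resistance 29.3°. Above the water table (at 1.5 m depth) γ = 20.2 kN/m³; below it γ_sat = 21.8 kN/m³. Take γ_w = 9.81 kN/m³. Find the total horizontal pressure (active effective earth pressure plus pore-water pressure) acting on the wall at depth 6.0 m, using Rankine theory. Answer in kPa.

73.0 kPa

K_a = (1 − sin φ)/(1 + sin φ) = 0.3428.
γ' = 21.8 − 9.81 = 11.99 kN/m³.
Effective vertical stress at 6.0 m: σ'_v = 20.2×1.5 + 11.99×4.50 = 84.25 kPa.
σ'_h = K_a σ'_v = 0.3428 × 84.25 = 28.89 kPa; u = γ_w × 4.50 = 44.15 kPa.
Total σ_h = 28.89 + 44.15 = 73.03 kPa.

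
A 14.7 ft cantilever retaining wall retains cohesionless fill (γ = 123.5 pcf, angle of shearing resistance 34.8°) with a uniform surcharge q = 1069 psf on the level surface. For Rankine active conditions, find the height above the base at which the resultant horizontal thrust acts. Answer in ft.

K_a = 0.2733.
Triangular part P₁ = ½K_aγH² = 3647 at H/3 = 4.900 ft; rectangular part P₂ = K_a q H = 4295 at H/2 = 7.350 ft.
ȳ = (P₁·4.900 + P₂·7.350)/(P₁+P₂) = 6.225 ft.

6.22 ft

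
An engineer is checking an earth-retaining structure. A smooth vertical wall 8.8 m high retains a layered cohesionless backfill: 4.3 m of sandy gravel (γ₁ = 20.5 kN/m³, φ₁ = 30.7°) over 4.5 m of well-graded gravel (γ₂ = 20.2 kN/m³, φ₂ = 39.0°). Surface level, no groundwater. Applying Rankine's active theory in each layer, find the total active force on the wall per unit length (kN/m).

198 kN/m

K_a1 = tan²(45°−30.7°/2) = 0.3240; K_a2 = tan²(45°−39.0°/2) = 0.2275.
Layer 1: σ at base = K_a1 γ₁ h₁ = 28.56 kPa; P₁ = ½×28.56×4.3 = 61.41.
Layer 2: σ_v at top = γ₁h₁ = 88.15; σ_h top = K_a2×88.15 = 20.05; σ_h base = K_a2×(88.15+20.2×4.5) = 40.73.
P₂ = ½(20.05+40.73)×4.5 = 136.8. Total P_a = 61.41+136.8 = 198.2 kN/m.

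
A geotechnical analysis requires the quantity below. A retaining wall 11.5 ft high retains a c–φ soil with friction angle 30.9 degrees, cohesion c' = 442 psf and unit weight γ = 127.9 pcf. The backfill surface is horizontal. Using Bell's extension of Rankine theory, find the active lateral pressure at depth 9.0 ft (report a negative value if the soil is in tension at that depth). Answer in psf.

-131 psf

K_a = (1 − sin φ)/(1 + sin φ) = 0.3214.
σ_a = K_a γ z − 2c√K_a = 0.3214×127.9×9.0 − 2×442×0.5669 = -131.2 psf.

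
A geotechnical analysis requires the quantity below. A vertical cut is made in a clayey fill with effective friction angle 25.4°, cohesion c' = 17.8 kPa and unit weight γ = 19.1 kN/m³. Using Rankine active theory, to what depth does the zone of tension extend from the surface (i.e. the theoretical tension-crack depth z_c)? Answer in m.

2.95 m

K_a = tan²(45° − 25.4°/2) = 0.3996; √K_a = 0.6322.
The active pressure is zero where K_a γ z = 2c√K_a, so z_c = 2c/(γ√K_a) = 2×17.8/(19.1×0.6322) = 2.948 m.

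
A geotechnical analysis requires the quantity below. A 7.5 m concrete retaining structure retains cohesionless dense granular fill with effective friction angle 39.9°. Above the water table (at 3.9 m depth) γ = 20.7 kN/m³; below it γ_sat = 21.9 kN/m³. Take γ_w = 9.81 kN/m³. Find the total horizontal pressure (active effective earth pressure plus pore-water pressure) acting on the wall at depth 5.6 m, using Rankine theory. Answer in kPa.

38.8 kPa

K_a = (1 − sin φ)/(1 + sin φ) = 0.2184.
γ' = 21.9 − 9.81 = 12.09 kN/m³.
Effective vertical stress at 5.6 m: σ'_v = 20.7×3.9 + 12.09×1.70 = 101.3 kPa.
σ'_h = K_a σ'_v = 0.2184 × 101.3 = 22.12 kPa; u = γ_w × 1.70 = 16.68 kPa.
Total σ_h = 22.12 + 16.68 = 38.80 kPa.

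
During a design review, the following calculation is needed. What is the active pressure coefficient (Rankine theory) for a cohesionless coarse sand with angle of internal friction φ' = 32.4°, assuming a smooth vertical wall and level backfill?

K_a = tan²(45° − φ/2) = tan²(28.80°) = 0.3022.

0.302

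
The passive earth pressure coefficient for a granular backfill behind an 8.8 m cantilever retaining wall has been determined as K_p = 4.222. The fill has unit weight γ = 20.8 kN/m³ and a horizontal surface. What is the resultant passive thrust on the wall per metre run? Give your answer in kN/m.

3400 kN/m

P = ½ K_p γ H² = 0.5 × 4.222 × 20.8 × 8.8² = 3400 kN/m.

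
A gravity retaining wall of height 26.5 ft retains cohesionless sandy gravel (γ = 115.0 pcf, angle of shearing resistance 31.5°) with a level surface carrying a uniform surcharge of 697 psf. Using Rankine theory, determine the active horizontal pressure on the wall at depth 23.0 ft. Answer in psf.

K_a = (1 − sin φ)/(1 + sin φ) = 0.3136.
σ_v = γz + q = 115.0 × 23.0 + 697 = 3342 psf.
σ_h = K_a σ_v = 0.3136 × 3342 = 1048 psf.

1050 psf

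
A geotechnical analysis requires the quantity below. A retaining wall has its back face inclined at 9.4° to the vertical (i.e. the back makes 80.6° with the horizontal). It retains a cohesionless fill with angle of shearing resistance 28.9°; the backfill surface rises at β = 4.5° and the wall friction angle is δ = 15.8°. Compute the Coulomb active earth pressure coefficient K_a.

K_a = sin²(α+φ) / [sin²α · sin(α−δ) · (1 + √{sin(φ+δ)sin(φ−β) / (sin(α−δ)sin(α+β))})²].
With α = 80.6°, φ = 28.9°, δ = 15.8°, β = 4.5°: K_a = 0.4105.

0.411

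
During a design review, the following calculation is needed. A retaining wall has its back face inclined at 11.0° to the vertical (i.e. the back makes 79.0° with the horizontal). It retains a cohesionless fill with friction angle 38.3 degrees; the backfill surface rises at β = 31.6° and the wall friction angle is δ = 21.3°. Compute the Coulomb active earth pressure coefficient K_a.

K_a = sin²(α+φ) / [sin²α · sin(α−δ) · (1 + √{sin(φ+δ)sin(φ−β) / (sin(α−δ)sin(α+β))})²].
With α = 79.0°, φ = 38.3°, δ = 21.3°, β = 31.6°: K_a = 0.5268.

0.527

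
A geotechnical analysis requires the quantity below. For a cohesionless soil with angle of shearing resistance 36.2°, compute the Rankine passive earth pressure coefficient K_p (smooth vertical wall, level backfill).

3.89

K_p = (1 + sin φ)/(1 − sin φ) = tan²(45° + 36.2°/2) = 3.885.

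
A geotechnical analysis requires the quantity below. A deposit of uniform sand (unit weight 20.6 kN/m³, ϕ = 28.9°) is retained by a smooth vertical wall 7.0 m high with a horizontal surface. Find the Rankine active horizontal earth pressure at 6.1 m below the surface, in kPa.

K_a = (1 − sin φ)/(1 + sin φ) = 0.3484.
σ_h = K_a γ z = 0.3484 × 20.6 × 6.1 = 43.78 kPa.

43.8 kPa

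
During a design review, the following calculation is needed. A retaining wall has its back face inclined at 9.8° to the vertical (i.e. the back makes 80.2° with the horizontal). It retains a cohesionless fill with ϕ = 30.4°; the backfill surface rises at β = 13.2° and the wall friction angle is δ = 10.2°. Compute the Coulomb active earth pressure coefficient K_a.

K_a = sin²(α+φ) / [sin²α · sin(α−δ) · (1 + √{sin(φ+δ)sin(φ−β) / (sin(α−δ)sin(α+β))})²].
With α = 80.2°, φ = 30.4°, δ = 10.2°, β = 13.2°: K_a = 0.4549.

0.455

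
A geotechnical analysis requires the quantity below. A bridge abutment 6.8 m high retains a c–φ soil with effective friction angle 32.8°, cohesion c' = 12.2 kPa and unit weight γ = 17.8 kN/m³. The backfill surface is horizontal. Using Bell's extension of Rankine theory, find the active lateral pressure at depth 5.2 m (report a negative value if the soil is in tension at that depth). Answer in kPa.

14.2 kPa

K_a = (1 − sin φ)/(1 + sin φ) = 0.2973.
σ_a = K_a γ z − 2c√K_a = 0.2973×17.8×5.2 − 2×12.2×0.5452 = 14.21 kPa.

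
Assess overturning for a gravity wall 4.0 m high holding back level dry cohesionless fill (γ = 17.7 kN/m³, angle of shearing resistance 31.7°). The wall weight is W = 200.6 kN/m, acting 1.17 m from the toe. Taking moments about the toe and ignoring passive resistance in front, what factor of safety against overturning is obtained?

K_a = tan²(45° − 31.7°/2) = 0.3111.
P_a = ½K_aγH² = 0.5×0.3111×17.7×4.0² = 44.05 kN/m, acting at H/3 = 1.333 m above the base.
Overturning moment M_o = P_a × H/3 = 44.05 × 1.333 = 58.73.
Resisting moment M_r = W × 1.17 = 200.6 × 1.17 = 234.7.
FS_overturning = M_r/M_o = 234.7/58.73 = 3.996.

4.00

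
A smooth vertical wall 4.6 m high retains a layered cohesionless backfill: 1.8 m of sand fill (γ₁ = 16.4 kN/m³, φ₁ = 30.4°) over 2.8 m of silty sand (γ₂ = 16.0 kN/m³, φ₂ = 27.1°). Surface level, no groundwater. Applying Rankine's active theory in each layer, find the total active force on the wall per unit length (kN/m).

K_a1 = tan²(45°−30.4°/2) = 0.3280; K_a2 = tan²(45°−27.1°/2) = 0.3741.
Layer 1: σ at base = K_a1 γ₁ h₁ = 9.682 kPa; P₁ = ½×9.682×1.8 = 8.714.
Layer 2: σ_v at top = γ₁h₁ = 29.52; σ_h top = K_a2×29.52 = 11.04; σ_h base = K_a2×(29.52+16.0×2.8) = 27.80.
P₂ = ½(11.04+27.80)×2.8 = 54.38. Total P_a = 8.714+54.38 = 63.09 kN/m.

63.1 kN/m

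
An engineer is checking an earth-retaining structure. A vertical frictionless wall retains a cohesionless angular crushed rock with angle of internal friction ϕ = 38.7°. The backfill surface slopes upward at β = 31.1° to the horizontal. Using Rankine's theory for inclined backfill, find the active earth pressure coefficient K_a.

0.357

K_a = cos β · (cos β − √(cos²β − cos²φ)) / (cos β + √(cos²β − cos²φ)).
cos β = 0.8563, cos φ = 0.7804, √(cos²β − cos²φ) = 0.3523.
K_a = 0.8563 × (0.8563 − 0.3523)/(0.8563 + 0.3523) = 0.3571.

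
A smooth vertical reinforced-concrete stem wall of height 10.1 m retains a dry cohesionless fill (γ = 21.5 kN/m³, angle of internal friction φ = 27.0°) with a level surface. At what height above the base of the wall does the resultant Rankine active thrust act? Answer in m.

K_a = 0.3755.
The pressure distribution is triangular, so the resultant acts at H/3 above the base = 10.1/3 = 3.367 m.

3.37 m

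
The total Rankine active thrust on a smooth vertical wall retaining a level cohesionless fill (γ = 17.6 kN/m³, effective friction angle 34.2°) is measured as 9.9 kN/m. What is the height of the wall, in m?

K_a = 0.2803. P_a = ½ K_a γ H² ⇒ H = √(2P_a/(K_a γ)).
H = √(2×9.9/(0.2803×17.6)) = 2.003 m.

2.00 m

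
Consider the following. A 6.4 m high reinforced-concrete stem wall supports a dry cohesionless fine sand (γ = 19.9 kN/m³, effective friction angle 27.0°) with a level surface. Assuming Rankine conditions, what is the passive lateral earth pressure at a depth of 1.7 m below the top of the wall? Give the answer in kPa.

90.1 kPa

K_p = (1 + sin φ)/(1 − sin φ) = 2.663.
σ_h = K_p γ z = 2.663 × 19.9 × 1.7 = 90.09 kPa.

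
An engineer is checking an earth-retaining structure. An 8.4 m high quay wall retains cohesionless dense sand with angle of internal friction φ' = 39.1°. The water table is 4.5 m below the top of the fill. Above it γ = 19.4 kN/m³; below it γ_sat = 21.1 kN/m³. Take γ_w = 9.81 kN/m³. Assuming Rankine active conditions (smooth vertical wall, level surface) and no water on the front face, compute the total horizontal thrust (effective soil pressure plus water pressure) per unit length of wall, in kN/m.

K_a = tan²(45° − φ/2) = 0.2265.
γ' = 21.1 − 9.81 = 11.29 kN/m³. Depth below WT = 3.9 m.
σ'_h at WT = K_a γ d_w = 19.77 kPa; at base = 19.77 + K_a γ' × 3.9 = 29.74 kPa.
P₁ (0–4.5 m) = ½×19.77×4.5 = 44.49. P₂ (4.5–8.4 m) = ½(19.77+29.74)×3.9 = 96.56.
P_w = ½ γ_w h₂² = 0.5×9.81×3.9² = 74.61. Total = 44.49+96.56+74.61 = 215.7 kN/m.

216 kN/m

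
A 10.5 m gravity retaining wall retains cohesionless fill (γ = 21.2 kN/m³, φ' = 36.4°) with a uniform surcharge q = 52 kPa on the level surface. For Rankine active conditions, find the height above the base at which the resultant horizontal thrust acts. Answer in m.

K_a = 0.2552.
Triangular part P₁ = ½K_aγH² = 298.2 at H/3 = 3.500 m; rectangular part P₂ = K_a q H = 139.3 at H/2 = 5.250 m.
ȳ = (P₁·3.500 + P₂·5.250)/(P₁+P₂) = 4.057 m.

4.06 m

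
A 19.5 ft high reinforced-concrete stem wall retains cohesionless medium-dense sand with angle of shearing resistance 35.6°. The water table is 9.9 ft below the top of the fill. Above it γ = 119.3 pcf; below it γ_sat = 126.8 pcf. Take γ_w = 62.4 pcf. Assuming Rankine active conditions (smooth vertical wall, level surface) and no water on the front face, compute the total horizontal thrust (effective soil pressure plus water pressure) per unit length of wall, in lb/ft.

K_a = tan²(45° − φ/2) = 0.2641.
γ' = 126.8 − 62.4 = 64.40 pcf. Depth below WT = 9.6 ft.
σ'_h at WT = K_a γ d_w = 311.9 psf; at base = 311.9 + K_a γ' × 9.6 = 475.2 psf.
P₁ (0–9.9 ft) = ½×311.9×9.9 = 1544. P₂ (9.9–19.5 ft) = ½(311.9+475.2)×9.6 = 3779.
P_w = ½ γ_w h₂² = 0.5×62.4×9.6² = 2875. Total = 1544+3779+2875 = 8198 lb/ft.

8200 lb/ft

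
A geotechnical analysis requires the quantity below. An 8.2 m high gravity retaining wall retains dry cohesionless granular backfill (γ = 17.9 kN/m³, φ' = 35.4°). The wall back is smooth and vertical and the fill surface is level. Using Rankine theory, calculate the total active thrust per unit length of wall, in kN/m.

160 kN/m

K_a = tan²(45° − φ/2) = 0.2664.
P_a = ½ K_a γ H² = 0.5 × 0.2664 × 17.9 × 8.2² = 160.3 kN/m.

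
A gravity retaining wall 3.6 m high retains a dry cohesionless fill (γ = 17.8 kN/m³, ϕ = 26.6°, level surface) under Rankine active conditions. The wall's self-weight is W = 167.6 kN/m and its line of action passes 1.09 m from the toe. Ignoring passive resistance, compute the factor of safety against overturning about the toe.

K_a = tan²(45° − 26.6°/2) = 0.3814.
P_a = ½K_aγH² = 0.5×0.3814×17.8×3.6² = 44.00 kN/m, acting at H/3 = 1.200 m above the base.
Overturning moment M_o = P_a × H/3 = 44.00 × 1.200 = 52.80.
Resisting moment M_r = W × 1.09 = 167.6 × 1.09 = 182.7.
FS_overturning = M_r/M_o = 182.7/52.80 = 3.460.

3.46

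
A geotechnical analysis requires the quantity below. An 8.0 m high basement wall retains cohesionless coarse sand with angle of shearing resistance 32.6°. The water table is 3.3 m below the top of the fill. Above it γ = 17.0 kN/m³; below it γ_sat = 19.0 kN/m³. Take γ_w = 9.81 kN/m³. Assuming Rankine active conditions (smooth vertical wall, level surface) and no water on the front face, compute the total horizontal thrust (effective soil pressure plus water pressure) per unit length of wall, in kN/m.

K_a = tan²(45° − φ/2) = 0.2997.
γ' = 19.0 − 9.81 = 9.190 kN/m³. Depth below WT = 4.7 m.
σ'_h at WT = K_a γ d_w = 16.82 kPa; at base = 16.82 + K_a γ' × 4.7 = 29.76 kPa.
P₁ (0–3.3 m) = ½×16.82×3.3 = 27.75. P₂ (3.3–8.0 m) = ½(16.82+29.76)×4.7 = 109.5.
P_w = ½ γ_w h₂² = 0.5×9.81×4.7² = 108.4. Total = 27.75+109.5+108.4 = 245.6 kN/m.

246 kN/m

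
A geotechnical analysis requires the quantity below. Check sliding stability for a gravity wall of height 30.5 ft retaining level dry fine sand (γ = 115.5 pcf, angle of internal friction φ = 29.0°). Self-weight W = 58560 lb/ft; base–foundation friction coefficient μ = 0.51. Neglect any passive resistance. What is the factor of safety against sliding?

K_a = tan²(45° − 29.0°/2) = 0.3470.
P_a = ½K_aγH² = 0.5×0.3470×115.5×30.5² = 18640 lb/ft, acting at H/3 = 10.17 ft above the base.
FS_sliding = μW / P_a = 0.51×58560 / 18640 = 1.602.

1.60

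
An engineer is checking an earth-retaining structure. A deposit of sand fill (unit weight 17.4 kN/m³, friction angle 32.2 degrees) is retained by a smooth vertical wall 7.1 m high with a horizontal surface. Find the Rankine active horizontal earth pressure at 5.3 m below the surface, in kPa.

K_a = (1 − sin φ)/(1 + sin φ) = 0.3047.
σ_h = K_a γ z = 0.3047 × 17.4 × 5.3 = 28.10 kPa.

28.1 kPa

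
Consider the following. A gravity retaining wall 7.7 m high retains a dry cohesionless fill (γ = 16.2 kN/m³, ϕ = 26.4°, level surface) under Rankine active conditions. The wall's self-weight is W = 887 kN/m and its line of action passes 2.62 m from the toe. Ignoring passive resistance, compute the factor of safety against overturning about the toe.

4.90

K_a = tan²(45° − 26.4°/2) = 0.3844.
P_a = ½K_aγH² = 0.5×0.3844×16.2×7.7² = 184.6 kN/m, acting at H/3 = 2.567 m above the base.
Overturning moment M_o = P_a × H/3 = 184.6 × 2.567 = 473.9.
Resisting moment M_r = W × 2.62 = 887 × 2.62 = 2324.
FS_overturning = M_r/M_o = 2324/473.9 = 4.904.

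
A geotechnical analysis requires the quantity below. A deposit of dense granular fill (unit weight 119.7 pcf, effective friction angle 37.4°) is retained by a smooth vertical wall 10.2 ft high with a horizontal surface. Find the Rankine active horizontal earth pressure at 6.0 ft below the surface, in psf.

175 psf

K_a = (1 − sin φ)/(1 + sin φ) = 0.2443.
σ_h = K_a γ z = 0.2443 × 119.7 × 6.0 = 175.4 psf.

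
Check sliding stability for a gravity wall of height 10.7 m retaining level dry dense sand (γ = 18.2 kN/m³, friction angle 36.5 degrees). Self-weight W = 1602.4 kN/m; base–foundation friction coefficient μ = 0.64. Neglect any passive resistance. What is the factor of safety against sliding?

3.87

K_a = tan²(45° − 36.5°/2) = 0.2541.
P_a = ½K_aγH² = 0.5×0.2541×18.2×10.7² = 264.7 kN/m, acting at H/3 = 3.567 m above the base.
FS_sliding = μW / P_a = 0.64×1602.4 / 264.7 = 3.874.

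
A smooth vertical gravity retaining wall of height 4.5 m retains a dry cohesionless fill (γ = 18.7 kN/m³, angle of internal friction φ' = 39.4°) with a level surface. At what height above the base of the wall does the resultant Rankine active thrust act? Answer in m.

1.50 m

K_a = 0.2234.
The pressure distribution is triangular, so the resultant acts at H/3 above the base = 4.5/3 = 1.500 m.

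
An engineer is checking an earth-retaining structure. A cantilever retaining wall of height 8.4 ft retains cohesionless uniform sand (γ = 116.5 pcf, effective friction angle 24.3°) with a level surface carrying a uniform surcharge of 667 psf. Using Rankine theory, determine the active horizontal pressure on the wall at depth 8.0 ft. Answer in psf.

667 psf

K_a = (1 − sin φ)/(1 + sin φ) = 0.4169.
σ_v = γz + q = 116.5 × 8.0 + 667 = 1599 psf.
σ_h = K_a σ_v = 0.4169 × 1599 = 666.7 psf.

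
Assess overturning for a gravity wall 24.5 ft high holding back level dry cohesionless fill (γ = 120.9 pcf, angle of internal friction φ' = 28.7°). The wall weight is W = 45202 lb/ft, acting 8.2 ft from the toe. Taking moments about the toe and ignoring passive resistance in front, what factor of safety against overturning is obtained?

K_a = tan²(45° − 28.7°/2) = 0.3511.
P_a = ½K_aγH² = 0.5×0.3511×120.9×24.5² = 12740 lb/ft, acting at H/3 = 8.167 ft above the base.
Overturning moment M_o = P_a × H/3 = 12740 × 8.167 = 104100.
Resisting moment M_r = W × 8.2 = 45202 × 8.2 = 370700.
FS_overturning = M_r/M_o = 370700/104100 = 3.562.

3.56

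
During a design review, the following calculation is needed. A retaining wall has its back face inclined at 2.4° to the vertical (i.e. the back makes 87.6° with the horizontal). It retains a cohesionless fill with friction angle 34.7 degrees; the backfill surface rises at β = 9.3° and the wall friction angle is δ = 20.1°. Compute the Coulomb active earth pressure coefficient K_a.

0.296

K_a = sin²(α+φ) / [sin²α · sin(α−δ) · (1 + √{sin(φ+δ)sin(φ−β) / (sin(α−δ)sin(α+β))})²].
With α = 87.6°, φ = 34.7°, δ = 20.1°, β = 9.3°: K_a = 0.2959.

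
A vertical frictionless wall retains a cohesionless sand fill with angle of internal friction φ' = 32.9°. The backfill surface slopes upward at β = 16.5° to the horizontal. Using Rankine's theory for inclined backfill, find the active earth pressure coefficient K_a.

0.334

K_a = cos β · (cos β − √(cos²β − cos²φ)) / (cos β + √(cos²β − cos²φ)).
cos β = 0.9588, cos φ = 0.8396, √(cos²β − cos²φ) = 0.4630.
K_a = 0.9588 × (0.9588 − 0.4630)/(0.9588 + 0.4630) = 0.3344.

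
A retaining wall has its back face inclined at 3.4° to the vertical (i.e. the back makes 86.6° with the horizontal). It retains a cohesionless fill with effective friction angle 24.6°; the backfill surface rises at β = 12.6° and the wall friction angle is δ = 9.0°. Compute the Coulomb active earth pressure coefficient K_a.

K_a = sin²(α+φ) / [sin²α · sin(α−δ) · (1 + √{sin(φ+δ)sin(φ−β) / (sin(α−δ)sin(α+β))})²].
With α = 86.6°, φ = 24.6°, δ = 9.0°, β = 12.6°: K_a = 0.4934.

0.493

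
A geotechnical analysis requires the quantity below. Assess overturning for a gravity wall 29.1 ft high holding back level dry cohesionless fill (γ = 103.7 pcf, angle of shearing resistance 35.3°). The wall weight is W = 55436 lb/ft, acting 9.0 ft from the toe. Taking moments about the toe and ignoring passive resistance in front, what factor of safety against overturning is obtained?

4.38

K_a = tan²(45° − 35.3°/2) = 0.2675.
P_a = ½K_aγH² = 0.5×0.2675×103.7×29.1² = 11750 lb/ft, acting at H/3 = 9.700 ft above the base.
Overturning moment M_o = P_a × H/3 = 11750 × 9.700 = 113900.
Resisting moment M_r = W × 9.0 = 55436 × 9.0 = 498900.
FS_overturning = M_r/M_o = 498900/113900 = 4.379.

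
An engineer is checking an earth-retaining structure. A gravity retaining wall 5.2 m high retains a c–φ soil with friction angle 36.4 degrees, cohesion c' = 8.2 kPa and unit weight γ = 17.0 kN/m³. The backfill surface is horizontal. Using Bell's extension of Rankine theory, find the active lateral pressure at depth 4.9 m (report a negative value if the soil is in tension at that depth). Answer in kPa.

13.0 kPa

K_a = (1 − sin φ)/(1 + sin φ) = 0.2552.
σ_a = K_a γ z − 2c√K_a = 0.2552×17.0×4.9 − 2×8.2×0.5051 = 12.97 kPa.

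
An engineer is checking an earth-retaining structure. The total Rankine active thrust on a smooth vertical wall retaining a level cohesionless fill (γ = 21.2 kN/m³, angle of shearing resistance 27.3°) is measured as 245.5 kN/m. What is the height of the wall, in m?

7.90 m

K_a = 0.3711. P_a = ½ K_a γ H² ⇒ H = √(2P_a/(K_a γ)).
H = √(2×245.5/(0.3711×21.2)) = 7.900 m.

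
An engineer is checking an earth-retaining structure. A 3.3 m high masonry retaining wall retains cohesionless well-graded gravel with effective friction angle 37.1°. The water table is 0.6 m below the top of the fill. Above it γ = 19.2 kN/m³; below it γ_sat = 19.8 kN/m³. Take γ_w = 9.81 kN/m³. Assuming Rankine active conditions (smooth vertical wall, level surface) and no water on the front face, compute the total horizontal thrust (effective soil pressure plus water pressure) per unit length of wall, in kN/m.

53.3 kN/m

K_a = tan²(45° − φ/2) = 0.2475.
γ' = 19.8 − 9.81 = 9.990 kN/m³. Depth below WT = 2.7 m.
σ'_h at WT = K_a γ d_w = 2.851 kPa; at base = 2.851 + K_a γ' × 2.7 = 9.527 kPa.
P₁ (0–0.6 m) = ½×2.851×0.6 = 0.8554. P₂ (0.6–3.3 m) = ½(2.851+9.527)×2.7 = 16.71.
P_w = ½ γ_w h₂² = 0.5×9.81×2.7² = 35.76. Total = 0.8554+16.71+35.76 = 53.32 kN/m.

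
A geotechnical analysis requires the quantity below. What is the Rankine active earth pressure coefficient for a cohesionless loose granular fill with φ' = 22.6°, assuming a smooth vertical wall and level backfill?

K_a = tan²(45° − φ/2) = tan²(33.70°) = 0.4448.

0.445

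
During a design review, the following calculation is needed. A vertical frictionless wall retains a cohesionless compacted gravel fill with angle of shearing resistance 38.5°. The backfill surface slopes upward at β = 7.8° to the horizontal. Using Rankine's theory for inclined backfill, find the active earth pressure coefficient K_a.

0.238

K_a = cos β · (cos β − √(cos²β − cos²φ)) / (cos β + √(cos²β − cos²φ)).
cos β = 0.9907, cos φ = 0.7826, √(cos²β − cos²φ) = 0.6075.
K_a = 0.9907 × (0.9907 − 0.6075)/(0.9907 + 0.6075) = 0.2375.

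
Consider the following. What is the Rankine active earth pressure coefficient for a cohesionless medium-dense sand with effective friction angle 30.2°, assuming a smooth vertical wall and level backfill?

K_a = (1 − sin φ)/(1 + sin φ) = (1 − sin 30.2°)/(1 + sin 30.2°) = 0.3307.

0.331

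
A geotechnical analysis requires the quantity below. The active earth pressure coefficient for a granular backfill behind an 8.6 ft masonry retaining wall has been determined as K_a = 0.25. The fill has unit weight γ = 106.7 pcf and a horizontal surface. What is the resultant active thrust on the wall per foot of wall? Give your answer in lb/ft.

P = ½ K_a γ H² = 0.5 × 0.25 × 106.7 × 8.6² = 986.4 lb/ft.

986 lb/ft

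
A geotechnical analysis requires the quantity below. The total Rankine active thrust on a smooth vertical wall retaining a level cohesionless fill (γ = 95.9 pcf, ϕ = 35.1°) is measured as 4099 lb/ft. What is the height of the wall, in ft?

17.8 ft

K_a = 0.2698. P_a = ½ K_a γ H² ⇒ H = √(2P_a/(K_a γ)).
H = √(2×4099/(0.2698×95.9)) = 17.80 ft.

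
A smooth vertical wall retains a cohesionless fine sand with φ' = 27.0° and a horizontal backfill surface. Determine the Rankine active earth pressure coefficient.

K_a = tan²(45° − φ/2) = tan²(31.50°) = 0.3755.

0.376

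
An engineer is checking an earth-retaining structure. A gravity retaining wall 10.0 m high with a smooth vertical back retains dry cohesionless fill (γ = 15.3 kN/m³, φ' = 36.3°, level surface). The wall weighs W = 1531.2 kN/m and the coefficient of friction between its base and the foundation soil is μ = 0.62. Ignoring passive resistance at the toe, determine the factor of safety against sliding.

K_a = tan²(45° − 36.3°/2) = 0.2563.
P_a = ½K_aγH² = 0.5×0.2563×15.3×10.0² = 196.0 kN/m, acting at H/3 = 3.333 m above the base.
FS_sliding = μW / P_a = 0.62×1531.2 / 196.0 = 4.842.

4.84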